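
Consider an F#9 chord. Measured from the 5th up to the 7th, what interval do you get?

F# dominant ninth: F#, A#, C#, E, G#.
5th = C#; 7th = E.
3 letter names make it a third; at 3 semitones (a half step narrower than major) the quality is minor.

minor third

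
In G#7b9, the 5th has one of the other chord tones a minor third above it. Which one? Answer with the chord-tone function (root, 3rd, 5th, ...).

7th

The chord tones of G#7b9 (G# dominant seventh flat nine) are G#-B#-D#-F#-A.
The 5th is D#. A minor third above D# is F#.
F# is the chord's 7th.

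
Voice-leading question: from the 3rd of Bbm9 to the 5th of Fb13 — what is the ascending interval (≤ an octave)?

Bbm9 has Db as its 3rd, and Fb13 has Cb as its 5th.
From Db to Cb: 10 semitones over a seventh = minor.

minor seventh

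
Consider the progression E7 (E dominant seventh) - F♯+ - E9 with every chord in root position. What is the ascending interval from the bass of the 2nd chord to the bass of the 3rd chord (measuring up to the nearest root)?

The roots are F♯ and E.
7 letter names make it a seventh; at 10 semitones (a half step narrower than major) the quality is minor.

minor seventh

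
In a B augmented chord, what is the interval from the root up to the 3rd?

major third

The chord tones of B augmented are B, D♯, F𝄪.
That puts B below D♯.
B up to D♯ spans 3 letter names and 4 semitones — a major third.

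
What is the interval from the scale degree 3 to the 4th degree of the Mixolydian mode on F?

The scale runs F G A B♭ C D E♭.
So we need the interval from A up to B♭.
2 letter names make it a second; at 1 semitone (a half step narrower than major) the quality is minor.

minor second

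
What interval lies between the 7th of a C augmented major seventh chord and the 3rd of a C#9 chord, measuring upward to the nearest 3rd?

C augmented major seventh has B as its 7th, and C#9 has E# as its 3rd.
B up to E# is 6 semitones, a half step wider than a perfect fourth, so the interval is augmented.

augmented fourth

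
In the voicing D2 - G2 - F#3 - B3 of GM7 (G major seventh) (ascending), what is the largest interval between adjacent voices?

major 7th

Adjacent intervals: D2→G2 = perfect fourth; G2→F#3 = major seventh; F#3→B3 = perfect fourth.
The largest is G2 to F#3, a major seventh (11 semitones).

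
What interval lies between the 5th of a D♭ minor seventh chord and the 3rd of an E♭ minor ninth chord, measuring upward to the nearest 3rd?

minor 7th

D♭ minor seventh has A♭ as its 5th, and E♭ minor ninth has G♭ as its 3rd.
7 letter names make it a seventh; at 10 semitones (a half step narrower than major) the quality is minor.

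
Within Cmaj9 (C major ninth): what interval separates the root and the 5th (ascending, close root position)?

perfect 5th

Spelling the chord: C–E–G–B–D.
The root is C and the 5th is G.
C up to G spans 5 letter names and 7 semitones — a perfect fifth.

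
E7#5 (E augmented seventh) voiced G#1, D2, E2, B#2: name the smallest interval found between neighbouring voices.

Adjacent intervals: G#1→D2 = diminished fifth; D2→E2 = major second; E2→B#2 = augmented fifth.
The smallest is D2 to E2, a major second (2 semitones).

major second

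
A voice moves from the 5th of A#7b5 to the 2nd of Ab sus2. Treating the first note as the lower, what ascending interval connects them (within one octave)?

d5

The 5th of A#7b5 is E; the 2nd of Ab sus2 is Bb.
E up to Bb is 6 semitones, a half step narrower than a perfect fifth, so the interval is diminished.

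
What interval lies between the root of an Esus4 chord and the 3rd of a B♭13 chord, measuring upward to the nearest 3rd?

Esus4 has E as its root, and B♭13 has D as its 3rd.
7 letter names make it a seventh; at 10 semitones (a half step narrower than major) the quality is minor.

minor 7th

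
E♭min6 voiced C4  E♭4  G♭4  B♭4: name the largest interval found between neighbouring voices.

major third

Adjacent intervals: C4→E♭4 = minor third; E♭4→G♭4 = minor third; G♭4→B♭4 = major third.
The largest is G♭4 to B♭4, a major third (4 semitones).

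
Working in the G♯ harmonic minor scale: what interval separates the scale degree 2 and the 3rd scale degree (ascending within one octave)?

minor second

Spelling the G♯ harmonic minor scale: G♯ A♯ B C♯ D♯ E F𝄪.
Scale degree 2 = A♯; degree 3 = B.
A♯ up to B is 1 semitone, a half step narrower than a major second, so the interval is minor.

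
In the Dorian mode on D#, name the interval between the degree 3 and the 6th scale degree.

A4

D# dorian: D# E# F# G# A# B# C#.
So we need the interval from F# up to B#.
4 letter names make it a fourth; at 6 semitones (a half step wider than perfect) the quality is augmented.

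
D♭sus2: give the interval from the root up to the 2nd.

major second

D♭ sus2 is spelled D♭, E♭, A♭.
Root = D♭; 2nd = E♭.
D♭ up to E♭ spans 2 letter names and 2 semitones — a major second.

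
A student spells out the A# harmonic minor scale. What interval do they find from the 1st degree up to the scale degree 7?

major seventh

The scale runs A# B# C# D# E# F# G##.
That puts A# below G##.
A# up to G## spans 7 letter names and 11 semitones — a major seventh.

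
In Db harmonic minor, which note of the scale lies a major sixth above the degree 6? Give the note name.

The scale is Db Eb Fb Gb Ab Bbb C.
The degree 6 is Bbb; a major sixth above that is Gb — scale degree 4.

Gb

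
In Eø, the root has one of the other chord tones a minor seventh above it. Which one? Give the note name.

The chord tones of Eø7 are E, G, Bb, D.
The root is E. A minor seventh above E is D.
D is the chord's 7th.

D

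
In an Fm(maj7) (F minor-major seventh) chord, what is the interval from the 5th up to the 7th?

major third

Fm(maj7) (F minor-major seventh): F, Ab, C, E.
So we need the interval from C up to E.
C up to E spans 3 letter names and 4 semitones — a major third.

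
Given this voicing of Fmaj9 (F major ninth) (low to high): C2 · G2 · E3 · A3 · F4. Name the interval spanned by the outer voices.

The outer voices are C2 and F4.
From C to F is 29 semitones, exactly the perfect 18th.

perfect 18th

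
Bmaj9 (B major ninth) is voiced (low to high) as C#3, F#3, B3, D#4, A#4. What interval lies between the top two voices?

Those voices are D#4 and A#4.
Counting 5 letters and 7 half steps from D# gives a perfect fifth.

perfect fifth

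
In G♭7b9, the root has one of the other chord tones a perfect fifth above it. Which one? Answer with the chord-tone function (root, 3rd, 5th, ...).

5th

Spelling the chord: G♭, B♭, D♭, F♭, A𝄫.
The root is G♭. A perfect fifth above G♭ is D♭.
D♭ is the chord's 5th.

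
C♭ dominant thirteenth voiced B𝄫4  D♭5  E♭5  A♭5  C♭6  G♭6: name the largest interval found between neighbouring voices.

Adjacent intervals: B𝄫4→D♭5 = major third; D♭5→E♭5 = major second; E♭5→A♭5 = perfect fourth; A♭5→C♭6 = minor third; C♭6→G♭6 = perfect fifth.
The largest is C♭6 to G♭6, a perfect fifth (7 semitones).

P5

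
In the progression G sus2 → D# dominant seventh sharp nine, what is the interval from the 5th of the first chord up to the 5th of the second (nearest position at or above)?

The 5th of G sus2 is D; the 5th of D# dominant seventh sharp nine is A#.
From D to A#: 8 semitones over a fifth = augmented.

augmented 5th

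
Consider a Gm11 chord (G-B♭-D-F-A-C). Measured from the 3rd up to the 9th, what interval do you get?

major seventh

The 3rd is B♭ and the 9th is A.
Counting 7 letters and 11 half steps from B♭ gives a major seventh.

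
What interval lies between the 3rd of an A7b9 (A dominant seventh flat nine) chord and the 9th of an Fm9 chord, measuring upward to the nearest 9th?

diminished fifth

A7b9 (A dominant seventh flat nine) has C# as its 3rd, and Fm9 has G as its 9th.
5 letter names make it a fifth; at 6 semitones (a half step narrower than perfect) the quality is diminished.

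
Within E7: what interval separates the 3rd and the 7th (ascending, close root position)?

Spelling the chord: E G# B D.
So we need the interval from G# up to D.
From G# to D: 6 semitones over a fifth = diminished.

diminished fifth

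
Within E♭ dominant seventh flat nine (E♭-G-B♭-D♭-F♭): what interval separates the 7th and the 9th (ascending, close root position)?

That puts D♭ below F♭.
D♭ up to F♭ is 3 semitones, a half step narrower than a major third, so the interval is minor.

minor third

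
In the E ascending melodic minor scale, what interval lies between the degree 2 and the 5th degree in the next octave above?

P11

E melodic minor: E F# G A B C# D#.
That puts F# below B.
Counting 11 letters and 17 half steps from F# gives a perfect eleventh.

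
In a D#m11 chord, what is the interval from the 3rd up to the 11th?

Spelling the chord: D#, F#, A#, C#, E#, G#.
3rd = F#; 11th = G#.
F# up to G# spans 9 letter names and 14 semitones — a major ninth.

major ninth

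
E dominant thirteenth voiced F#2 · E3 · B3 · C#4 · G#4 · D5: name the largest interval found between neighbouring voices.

Adjacent intervals: F#2→E3 = minor seventh; E3→B3 = perfect fifth; B3→C#4 = major second; C#4→G#4 = perfect fifth; G#4→D5 = diminished fifth.
The largest is F#2 to E3, a minor seventh (10 semitones).

minor seventh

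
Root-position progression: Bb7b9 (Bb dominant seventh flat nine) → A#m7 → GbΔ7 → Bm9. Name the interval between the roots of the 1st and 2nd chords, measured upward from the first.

augmented seventh

The roots are Bb and A#.
From Bb to A#: 12 semitones over a seventh = augmented.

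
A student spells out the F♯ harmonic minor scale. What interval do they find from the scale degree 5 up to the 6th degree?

F♯ harmonic minor: F♯ G♯ A B C♯ D E♯.
So we need the interval from C♯ up to D.
2 letter names make it a second; at 1 semitone (a half step narrower than major) the quality is minor.

minor 2nd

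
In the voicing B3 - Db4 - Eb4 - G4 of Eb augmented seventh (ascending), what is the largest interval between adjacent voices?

Adjacent intervals: B3→Db4 = diminished third; Db4→Eb4 = major second; Eb4→G4 = major third.
The largest is Eb4 to G4, a major third (4 semitones).

major third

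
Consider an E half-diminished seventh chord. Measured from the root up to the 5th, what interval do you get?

The chord tones of Eø are E-G-B♭-D.
Root = E; 5th = B♭.
5 letter names make it a fifth; at 6 semitones (a half step narrower than perfect) the quality is diminished.

diminished fifth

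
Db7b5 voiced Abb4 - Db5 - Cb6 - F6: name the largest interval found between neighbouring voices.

Adjacent intervals: Abb4→Db5 = augmented fourth; Db5→Cb6 = minor seventh; Cb6→F6 = augmented fourth.
The largest is Db5 to Cb6, a minor seventh (10 semitones).

minor 7th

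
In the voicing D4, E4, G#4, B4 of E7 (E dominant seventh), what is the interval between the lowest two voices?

major 2nd

Those voices are D4 and E4.
From D to E is 2 semitones, exactly the major second.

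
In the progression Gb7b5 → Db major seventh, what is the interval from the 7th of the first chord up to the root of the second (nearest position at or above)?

Gb7b5 has Fb as its 7th, and Db major seventh has Db as its root.
From Fb to Db is 9 semitones, exactly the major sixth.

major sixth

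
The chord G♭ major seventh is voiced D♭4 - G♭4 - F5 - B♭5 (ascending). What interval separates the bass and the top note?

major 13th

The outer voices are D♭4 and B♭5.
D♭ up to B♭ spans 13 letter names and 21 semitones — a major thirteenth.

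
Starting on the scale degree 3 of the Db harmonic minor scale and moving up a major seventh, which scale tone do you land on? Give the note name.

Eb

The scale is Db Eb Fb Gb Ab Bbb C.
The scale degree 3 is Fb; a major seventh above that is Eb — scale degree 2.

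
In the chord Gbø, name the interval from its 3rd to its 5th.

Gb half-diminished seventh: Gb–Bbb–Dbb–Fb.
The 3rd is Bbb and the 5th is Dbb.
Bbb up to Dbb is 3 semitones, a half step narrower than a major third, so the interval is minor.

minor third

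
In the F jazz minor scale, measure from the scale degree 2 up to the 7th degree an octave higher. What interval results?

The scale runs F G Ab Bb C D E.
So we need the interval from G up to E.
Counting 13 letters and 21 half steps from G gives a major thirteenth.

major thirteenth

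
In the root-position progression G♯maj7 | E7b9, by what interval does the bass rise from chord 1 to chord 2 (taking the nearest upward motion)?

The roots are G♯ and E.
From G♯ to E: 8 semitones over a sixth = minor.

minor 6th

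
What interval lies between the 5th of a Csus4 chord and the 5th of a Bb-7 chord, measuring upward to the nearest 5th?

minor seventh

The 5th of Csus4 is G; the 5th of Bb-7 is F.
7 letter names make it a seventh; at 10 semitones (a half step narrower than major) the quality is minor.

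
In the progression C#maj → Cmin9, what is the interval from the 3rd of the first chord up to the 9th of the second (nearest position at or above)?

The 3rd of C#maj is E#; the 9th of Cmin9 is D.
From E# to D: 9 semitones over a seventh = diminished.

diminished seventh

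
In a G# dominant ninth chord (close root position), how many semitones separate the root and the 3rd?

4

The chord tones of G#9 are G#-B#-D#-F#-A#.
G# to B# is a major third: 4 semitones.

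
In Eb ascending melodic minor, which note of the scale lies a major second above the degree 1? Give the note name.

The scale is Eb F Gb Ab Bb C D.
The degree 1 is Eb; a major second above that is F — scale degree 2.

F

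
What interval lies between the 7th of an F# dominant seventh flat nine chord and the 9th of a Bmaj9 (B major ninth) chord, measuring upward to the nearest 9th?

major 6th

F# dominant seventh flat nine has E as its 7th, and Bmaj9 (B major ninth) has C# as its 9th.
From E to C# is 9 semitones, exactly the major sixth.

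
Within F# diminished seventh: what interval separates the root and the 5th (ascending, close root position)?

diminished 5th

Spelling the chord: F#, A, C, Eb.
The root is F# and the 5th is C.
F# up to C is 6 semitones, a half step narrower than a perfect fifth, so the interval is diminished.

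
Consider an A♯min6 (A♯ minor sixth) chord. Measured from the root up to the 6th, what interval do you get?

major sixth

The chord tones of A♯m6 are A♯, C♯, E♯, F𝄪.
Root = A♯; 6th = F𝄪.
Counting 6 letters and 9 half steps from A♯ gives a major sixth.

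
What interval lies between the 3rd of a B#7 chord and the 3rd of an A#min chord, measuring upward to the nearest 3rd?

B#7 has D## as its 3rd, and A#min has C# as its 3rd.
7 letter names make it a seventh; at 9 semitones (a whole step narrower than major) the quality is diminished.

d7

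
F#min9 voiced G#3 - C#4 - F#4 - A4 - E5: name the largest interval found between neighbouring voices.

perfect fifth

Adjacent intervals: G#3→C#4 = perfect fourth; C#4→F#4 = perfect fourth; F#4→A4 = minor third; A4→E5 = perfect fifth.
The largest is A4 to E5, a perfect fifth (7 semitones).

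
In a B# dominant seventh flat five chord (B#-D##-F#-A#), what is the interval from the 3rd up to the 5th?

So we need the interval from D## up to F#.
3 letter names make it a third; at 2 semitones (a whole step narrower than major) the quality is diminished.

diminished third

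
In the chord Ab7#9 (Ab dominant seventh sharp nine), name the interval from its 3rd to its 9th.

major 7th

Ab7#9 (Ab dominant seventh sharp nine) is spelled Ab-C-Eb-Gb-B.
3rd = C; 9th = B.
C up to B spans 7 letter names and 11 semitones — a major seventh.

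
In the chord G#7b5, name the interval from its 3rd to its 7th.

G# dominant seventh flat five: G#-B#-D-F#.
That puts B# below F#.
From B# to F#: 6 semitones over a fifth = diminished.

diminished fifth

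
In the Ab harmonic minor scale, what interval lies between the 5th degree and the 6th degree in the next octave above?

Ab harmonic minor: Ab Bb Cb Db Eb Fb G.
The 5th degree is Eb and the scale degree 6 (up an octave) is Fb.
9 letter names make it a ninth; at 13 semitones (a half step narrower than major) the quality is minor.

minor 9th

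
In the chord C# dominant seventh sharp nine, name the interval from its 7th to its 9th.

C# dominant seventh sharp nine is spelled C# E# G# B D##.
That puts B below D##.
3 letter names make it a third; at 5 semitones (a half step wider than major) the quality is augmented.

augmented third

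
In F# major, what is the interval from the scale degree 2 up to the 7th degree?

major sixth

The scale runs F# G# A# B C# D# E#.
The scale degree 2 is G# and the degree 7 is E#.
From G# to E# is 9 semitones, exactly the major sixth.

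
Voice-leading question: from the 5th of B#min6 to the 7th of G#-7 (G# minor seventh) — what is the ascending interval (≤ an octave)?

diminished octave

B#min6 has F## as its 5th, and G#-7 (G# minor seventh) has F# as its 7th.
From F## to F#: 11 semitones over an octave = diminished.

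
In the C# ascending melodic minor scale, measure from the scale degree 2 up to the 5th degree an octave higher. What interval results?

perfect 11th

C# melodic minor: C# D# E F# G# A# B#.
The scale degree 2 is D# and the scale degree 5 (up an octave) is G#.
From D# to G# is 17 semitones, exactly the perfect eleventh.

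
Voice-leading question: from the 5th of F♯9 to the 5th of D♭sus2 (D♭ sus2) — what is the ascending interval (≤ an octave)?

F♯9 has C♯ as its 5th, and D♭sus2 (D♭ sus2) has A♭ as its 5th.
From C♯ to A♭: 7 semitones over a sixth = diminished.

diminished sixth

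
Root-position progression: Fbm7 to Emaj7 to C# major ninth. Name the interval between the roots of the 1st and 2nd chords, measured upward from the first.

augmented seventh

The roots are Fb and E.
From Fb to E: 12 semitones over a seventh = augmented.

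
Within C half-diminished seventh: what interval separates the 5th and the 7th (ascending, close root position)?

The chord tones of Cø7 (C half-diminished seventh) are C-Eb-Gb-Bb.
The 5th is Gb and the 7th is Bb.
Gb up to Bb spans 3 letter names and 4 semitones — a major third.

major 3rd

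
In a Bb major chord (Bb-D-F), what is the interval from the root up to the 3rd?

The root is Bb and the 3rd is D.
Counting 3 letters and 4 half steps from Bb gives a major third.

major third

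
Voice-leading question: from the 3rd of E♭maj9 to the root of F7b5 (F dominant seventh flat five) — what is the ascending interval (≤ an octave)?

E♭maj9 has G as its 3rd, and F7b5 (F dominant seventh flat five) has F as its root.
7 letter names make it a seventh; at 10 semitones (a half step narrower than major) the quality is minor.

minor seventh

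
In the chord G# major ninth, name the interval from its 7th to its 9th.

Spelling the chord: G#-B#-D#-F##-A#.
So we need the interval from F## up to A#.
F## up to A# is 3 semitones, a half step narrower than a major third, so the interval is minor.

minor third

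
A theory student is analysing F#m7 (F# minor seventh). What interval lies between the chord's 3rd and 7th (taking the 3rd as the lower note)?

perfect fifth

F# minor seventh: F# A C# E.
So we need the interval from A up to E.
A up to E spans 5 letter names and 7 semitones — a perfect fifth.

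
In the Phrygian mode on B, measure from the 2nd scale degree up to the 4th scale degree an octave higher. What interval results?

major 10th

B phrygian: B C D E F♯ G A.
So we need the interval from C up to E.
From C to E is 16 semitones, exactly the major tenth.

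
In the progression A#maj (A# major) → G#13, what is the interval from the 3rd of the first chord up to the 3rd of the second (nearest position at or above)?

m7

The 3rd of A#maj (A# major) is C##; the 3rd of G#13 is B#.
From C## to B#: 10 semitones over a seventh = minor.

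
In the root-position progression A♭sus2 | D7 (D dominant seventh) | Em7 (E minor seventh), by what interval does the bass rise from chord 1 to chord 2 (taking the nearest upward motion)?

The roots are A♭ and D.
From A♭ to D: 6 semitones over a fourth = augmented.

augmented fourth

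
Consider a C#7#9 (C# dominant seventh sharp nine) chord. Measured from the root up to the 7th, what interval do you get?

Spelling the chord: C#, E#, G#, B, D##.
Root = C#; 7th = B.
7 letter names make it a seventh; at 10 semitones (a half step narrower than major) the quality is minor.

minor seventh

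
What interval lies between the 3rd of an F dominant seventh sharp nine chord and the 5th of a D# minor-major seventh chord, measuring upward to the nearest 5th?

augmented unison

The 3rd of F dominant seventh sharp nine is A; the 5th of D# minor-major seventh is A#.
A up to A# is 1 semitone, a half step wider than a perfect unison, so the interval is augmented.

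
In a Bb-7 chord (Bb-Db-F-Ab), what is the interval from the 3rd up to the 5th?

The 3rd is Db and the 5th is F.
From Db to F is 4 semitones, exactly the major third.

major 3rd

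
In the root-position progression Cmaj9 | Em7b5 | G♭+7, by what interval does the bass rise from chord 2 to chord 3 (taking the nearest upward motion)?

d3

The roots are E and G♭.
From E to G♭: 2 semitones over a third = diminished.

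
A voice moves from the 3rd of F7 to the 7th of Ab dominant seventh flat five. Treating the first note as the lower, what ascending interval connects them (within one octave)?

diminished seventh

The 3rd of F7 is A; the 7th of Ab dominant seventh flat five is Gb.
7 letter names make it a seventh; at 9 semitones (a whole step narrower than major) the quality is diminished.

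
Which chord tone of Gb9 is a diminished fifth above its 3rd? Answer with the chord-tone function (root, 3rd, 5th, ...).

7th

Gb9 is spelled Gb–Bb–Db–Fb–Ab.
The 3rd is Bb. A diminished fifth above Bb is Fb.
Fb is the chord's 7th.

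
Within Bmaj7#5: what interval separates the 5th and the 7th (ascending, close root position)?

Spelling the chord: B D# F## A#.
The 5th is F## and the 7th is A#.
From F## to A#: 3 semitones over a third = minor.

minor third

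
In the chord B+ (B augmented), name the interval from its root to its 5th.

augmented fifth

Spelling the chord: B–D#–F##.
That puts B below F##.
5 letter names make it a fifth; at 8 semitones (a half step wider than perfect) the quality is augmented.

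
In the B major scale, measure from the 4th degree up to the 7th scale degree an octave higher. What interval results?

augmented eleventh

B major: B C♯ D♯ E F♯ G♯ A♯.
4th degree = E; 7th scale degree (up an octave) = A♯.
From E to A♯: 18 semitones over an eleventh = augmented.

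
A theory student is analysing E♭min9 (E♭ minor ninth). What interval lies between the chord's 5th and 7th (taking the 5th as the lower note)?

minor third

E♭min9: E♭, G♭, B♭, D♭, F.
5th = B♭; 7th = D♭.
B♭ up to D♭ is 3 semitones, a half step narrower than a major third, so the interval is minor.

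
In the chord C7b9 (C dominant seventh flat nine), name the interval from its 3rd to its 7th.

Spelling the chord: C-E-G-B♭-D♭.
3rd = E; 7th = B♭.
E up to B♭ is 6 semitones, a half step narrower than a perfect fifth, so the interval is diminished.

diminished 5th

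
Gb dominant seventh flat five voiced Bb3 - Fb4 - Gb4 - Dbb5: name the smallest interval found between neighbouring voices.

Adjacent intervals: Bb3→Fb4 = diminished fifth; Fb4→Gb4 = major second; Gb4→Dbb5 = diminished fifth.
The smallest is Fb4 to Gb4, a major second (2 semitones).

M2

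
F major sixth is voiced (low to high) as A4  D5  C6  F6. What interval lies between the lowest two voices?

perfect 4th

Those voices are A4 and D5.
From A to D is 5 semitones, exactly the perfect fourth.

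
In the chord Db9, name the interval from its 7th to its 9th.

M3

Db9: Db–F–Ab–Cb–Eb.
So we need the interval from Cb up to Eb.
From Cb to Eb is 4 semitones, exactly the major third.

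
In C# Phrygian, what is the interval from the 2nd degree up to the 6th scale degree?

perfect fifth

C# phrygian: C# D E F# G# A B.
So we need the interval from D up to A.
D up to A spans 5 letter names and 7 semitones — a perfect fifth.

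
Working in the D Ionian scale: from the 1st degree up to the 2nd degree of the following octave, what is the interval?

Spelling the D Ionian scale: D E F# G A B C#.
That puts D below E.
From D to E is 14 semitones, exactly the major ninth.

major ninth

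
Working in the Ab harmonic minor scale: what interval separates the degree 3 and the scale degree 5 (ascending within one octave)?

The scale runs Ab Bb Cb Db Eb Fb G.
Degree 3 = Cb; 5th degree = Eb.
From Cb to Eb is 4 semitones, exactly the major third.

major third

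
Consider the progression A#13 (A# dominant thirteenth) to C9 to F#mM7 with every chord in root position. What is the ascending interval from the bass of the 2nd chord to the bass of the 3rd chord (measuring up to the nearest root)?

augmented fourth

The roots are C and F#.
C up to F# is 6 semitones, a half step wider than a perfect fourth, so the interval is augmented.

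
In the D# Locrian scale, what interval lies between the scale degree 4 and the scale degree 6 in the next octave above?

m10

The scale runs D# E F# G# A B C#.
So we need the interval from G# up to B.
G# up to B is 15 semitones, a half step narrower than a major tenth, so the interval is minor.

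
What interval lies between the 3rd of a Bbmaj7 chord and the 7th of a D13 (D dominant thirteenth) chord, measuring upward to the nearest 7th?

The 3rd of Bbmaj7 is D; the 7th of D13 (D dominant thirteenth) is C.
From D to C: 10 semitones over a seventh = minor.

minor seventh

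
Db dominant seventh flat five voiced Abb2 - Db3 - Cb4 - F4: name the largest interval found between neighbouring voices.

Adjacent intervals: Abb2→Db3 = augmented fourth; Db3→Cb4 = minor seventh; Cb4→F4 = augmented fourth.
The largest is Db3 to Cb4, a minor seventh (10 semitones).

minor seventh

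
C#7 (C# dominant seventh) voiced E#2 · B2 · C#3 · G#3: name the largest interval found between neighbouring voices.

Adjacent intervals: E#2→B2 = diminished fifth; B2→C#3 = major second; C#3→G#3 = perfect fifth.
The largest is C#3 to G#3, a perfect fifth (7 semitones).

perfect fifth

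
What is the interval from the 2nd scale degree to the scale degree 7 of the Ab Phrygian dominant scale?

major 6th

The scale runs Ab Bbb C Db Eb Fb Gb.
So we need the interval from Bbb up to Gb.
Counting 6 letters and 9 half steps from Bbb gives a major sixth.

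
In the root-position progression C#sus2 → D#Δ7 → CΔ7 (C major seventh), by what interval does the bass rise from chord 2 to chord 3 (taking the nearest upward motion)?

The roots are D# and C.
From D# to C: 9 semitones over a seventh = diminished.

d7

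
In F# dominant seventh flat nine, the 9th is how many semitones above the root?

13

F#7b9 (F# dominant seventh flat nine): F# A# C# E G.
F# to G is a minor ninth: 13 semitones.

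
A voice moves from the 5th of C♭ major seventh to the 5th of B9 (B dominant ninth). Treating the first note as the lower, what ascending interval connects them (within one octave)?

C♭ major seventh has G♭ as its 5th, and B9 (B dominant ninth) has F♯ as its 5th.
G♭ up to F♯ is 12 semitones, a half step wider than a major seventh, so the interval is augmented.

augmented seventh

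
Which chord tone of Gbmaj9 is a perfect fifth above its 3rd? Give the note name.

F

Spelling the chord: Gb Bb Db F Ab.
The 3rd is Bb. A perfect fifth above Bb is F.
F is the chord's 7th.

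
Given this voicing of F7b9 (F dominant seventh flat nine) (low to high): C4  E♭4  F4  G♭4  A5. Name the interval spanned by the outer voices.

major thirteenth

The outer voices are C4 and A5.
Counting 13 letters and 21 half steps from C gives a major thirteenth.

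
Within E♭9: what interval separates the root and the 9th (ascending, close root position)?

major ninth

Spelling the chord: E♭-G-B♭-D♭-F.
That puts E♭ below F.
Counting 9 letters and 14 half steps from E♭ gives a major ninth.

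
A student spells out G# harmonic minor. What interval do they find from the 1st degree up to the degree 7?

major seventh

Spelling G# harmonic minor: G# A# B C# D# E F##.
The 1st degree is G# and the scale degree 7 is F##.
G# up to F## spans 7 letter names and 11 semitones — a major seventh.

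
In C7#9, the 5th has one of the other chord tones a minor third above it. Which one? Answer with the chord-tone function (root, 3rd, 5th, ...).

7th

Spelling the chord: C-E-G-Bb-D#.
The 5th is G. A minor third above G is Bb.
Bb is the chord's 7th.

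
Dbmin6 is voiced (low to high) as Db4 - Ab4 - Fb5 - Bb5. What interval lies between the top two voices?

Those voices are Fb5 and Bb5.
Fb up to Bb is 6 semitones, a half step wider than a perfect fourth, so the interval is augmented.

augmented fourth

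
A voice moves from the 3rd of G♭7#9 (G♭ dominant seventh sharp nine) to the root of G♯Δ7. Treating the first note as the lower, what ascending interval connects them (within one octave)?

The 3rd of G♭7#9 (G♭ dominant seventh sharp nine) is B♭; the root of G♯Δ7 is G♯.
6 letter names make it a sixth; at 10 semitones (a half step wider than major) the quality is augmented.

augmented sixth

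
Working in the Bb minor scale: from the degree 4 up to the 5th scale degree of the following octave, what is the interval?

Spelling the Bb minor scale: Bb C Db Eb F Gb Ab.
Degree 4 = Eb; degree 5 (up an octave) = F.
Counting 9 letters and 14 half steps from Eb gives a major ninth.

M9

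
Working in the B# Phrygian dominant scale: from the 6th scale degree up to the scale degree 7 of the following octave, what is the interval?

Spelling the B# Phrygian dominant scale: B# C# D## E# F## G# A#.
6th scale degree = G#; 7th degree (up an octave) = A#.
Counting 9 letters and 14 half steps from G# gives a major ninth.

major ninth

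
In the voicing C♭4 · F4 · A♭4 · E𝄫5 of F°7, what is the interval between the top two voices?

diminished fifth

Those voices are A♭4 and E𝄫5.
From A♭ to E𝄫: 6 semitones over a fifth = diminished.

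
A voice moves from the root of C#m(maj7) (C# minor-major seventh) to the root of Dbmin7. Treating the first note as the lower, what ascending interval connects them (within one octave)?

diminished second

The root of C#m(maj7) (C# minor-major seventh) is C#; the root of Dbmin7 is Db.
From C# to Db: 0 semitones over a second = diminished.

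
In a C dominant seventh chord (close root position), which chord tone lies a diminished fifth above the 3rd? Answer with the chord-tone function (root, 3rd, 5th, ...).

Spelling the chord: C E G Bb.
The 3rd is E. A diminished fifth above E is Bb.
Bb is the chord's 7th.

7th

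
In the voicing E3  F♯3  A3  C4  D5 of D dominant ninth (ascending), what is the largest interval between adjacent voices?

Adjacent intervals: E3→F♯3 = major second; F♯3→A3 = minor third; A3→C4 = minor third; C4→D5 = major ninth.
The largest is C4 to D5, a major ninth (14 semitones).

major ninth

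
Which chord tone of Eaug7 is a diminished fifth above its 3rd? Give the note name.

Spelling the chord: E-G♯-B♯-D.
The 3rd is G♯. A diminished fifth above G♯ is D.
D is the chord's 7th.

D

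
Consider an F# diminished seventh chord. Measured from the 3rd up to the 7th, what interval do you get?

F#dim7 (F# diminished seventh) is spelled F#–A–C–Eb.
So we need the interval from A up to Eb.
5 letter names make it a fifth; at 6 semitones (a half step narrower than perfect) the quality is diminished.

diminished fifth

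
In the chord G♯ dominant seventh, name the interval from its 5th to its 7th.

minor third

G♯ dominant seventh: G♯–B♯–D♯–F♯.
5th = D♯; 7th = F♯.
3 letter names make it a third; at 3 semitones (a half step narrower than major) the quality is minor.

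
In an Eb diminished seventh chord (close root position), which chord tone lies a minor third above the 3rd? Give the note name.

The chord tones of Ebdim7 (Eb diminished seventh) are Eb-Gb-Bbb-Dbb.
The 3rd is Gb. A minor third above Gb is Bbb.
Bbb is the chord's 5th.

Bbb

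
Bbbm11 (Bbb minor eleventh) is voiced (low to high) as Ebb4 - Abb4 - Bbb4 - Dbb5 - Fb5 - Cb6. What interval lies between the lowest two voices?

perfect fourth

Those voices are Ebb4 and Abb4.
From Ebb to Abb is 5 semitones, exactly the perfect fourth.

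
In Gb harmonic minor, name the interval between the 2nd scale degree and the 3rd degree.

Gb harmonic minor: Gb Ab Bbb Cb Db Ebb F.
2nd scale degree = Ab; 3rd scale degree = Bbb.
From Ab to Bbb: 1 semitone over a second = minor.

minor second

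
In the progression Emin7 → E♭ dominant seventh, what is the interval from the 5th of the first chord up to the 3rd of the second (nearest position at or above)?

minor sixth

Emin7 has B as its 5th, and E♭ dominant seventh has G as its 3rd.
B up to G is 8 semitones, a half step narrower than a major sixth, so the interval is minor.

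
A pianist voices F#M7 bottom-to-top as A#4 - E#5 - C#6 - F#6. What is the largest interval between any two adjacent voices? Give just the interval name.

Adjacent intervals: A#4→E#5 = perfect fifth; E#5→C#6 = minor sixth; C#6→F#6 = perfect fourth.
The largest is E#5 to C#6, a minor sixth (8 semitones).

m6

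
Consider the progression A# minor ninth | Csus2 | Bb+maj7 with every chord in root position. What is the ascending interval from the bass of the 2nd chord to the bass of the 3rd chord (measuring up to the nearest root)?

The roots are C and Bb.
7 letter names make it a seventh; at 10 semitones (a half step narrower than major) the quality is minor.

minor seventh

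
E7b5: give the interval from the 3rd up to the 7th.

Spelling the chord: E G# Bb D.
That puts G# below D.
5 letter names make it a fifth; at 6 semitones (a half step narrower than perfect) the quality is diminished.

diminished fifth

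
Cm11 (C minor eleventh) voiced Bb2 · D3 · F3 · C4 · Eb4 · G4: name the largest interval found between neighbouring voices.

perfect 5th

Adjacent intervals: Bb2→D3 = major third; D3→F3 = minor third; F3→C4 = perfect fifth; C4→Eb4 = minor third; Eb4→G4 = major third.
The largest is F3 to C4, a perfect fifth (7 semitones).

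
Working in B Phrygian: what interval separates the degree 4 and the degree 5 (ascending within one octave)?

major second

Spelling B Phrygian: B C D E F# G A.
Degree 4 = E; degree 5 = F#.
E up to F# spans 2 letter names and 2 semitones — a major second.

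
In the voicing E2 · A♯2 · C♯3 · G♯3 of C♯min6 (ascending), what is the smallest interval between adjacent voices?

minor third

Adjacent intervals: E2→A♯2 = augmented fourth; A♯2→C♯3 = minor third; C♯3→G♯3 = perfect fifth.
The smallest is A♯2 to C♯3, a minor third (3 semitones).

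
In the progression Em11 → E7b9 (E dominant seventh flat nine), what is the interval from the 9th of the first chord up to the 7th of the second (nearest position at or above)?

m6

Em11 has F# as its 9th, and E7b9 (E dominant seventh flat nine) has D as its 7th.
F# up to D is 8 semitones, a half step narrower than a major sixth, so the interval is minor.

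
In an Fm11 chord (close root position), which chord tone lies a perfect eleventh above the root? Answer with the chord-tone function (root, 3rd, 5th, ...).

11th

Fm11: F–Ab–C–Eb–G–Bb.
The root is F. A perfect eleventh above F is Bb.
Bb is the chord's 11th.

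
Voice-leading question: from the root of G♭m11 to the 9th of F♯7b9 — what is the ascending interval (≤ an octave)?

augmented unison

G♭m11 has G♭ as its root, and F♯7b9 has G as its 9th.
1 letter names make it a unison; at 1 semitone (a half step wider than perfect) the quality is augmented.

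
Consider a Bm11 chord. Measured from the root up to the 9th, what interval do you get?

M9

The chord tones of B minor eleventh are B D F# A C# E.
The root is B and the 9th is C#.
B up to C# spans 9 letter names and 14 semitones — a major ninth.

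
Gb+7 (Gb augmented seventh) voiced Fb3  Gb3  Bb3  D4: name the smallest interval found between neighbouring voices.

Adjacent intervals: Fb3→Gb3 = major second; Gb3→Bb3 = major third; Bb3→D4 = major third.
The smallest is Fb3 to Gb3, a major second (2 semitones).

major second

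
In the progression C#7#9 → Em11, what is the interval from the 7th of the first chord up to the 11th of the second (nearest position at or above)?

The 7th of C#7#9 is B; the 11th of Em11 is A.
7 letter names make it a seventh; at 10 semitones (a half step narrower than major) the quality is minor.

minor seventh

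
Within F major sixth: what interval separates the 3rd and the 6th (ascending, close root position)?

F major sixth: F A C D.
That puts A below D.
A up to D spans 4 letter names and 5 semitones — a perfect fourth.

P4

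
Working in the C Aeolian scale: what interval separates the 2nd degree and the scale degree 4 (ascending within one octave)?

C natural minor: C D Eb F G Ab Bb.
That puts D below F.
D up to F is 3 semitones, a half step narrower than a major third, so the interval is minor.

m3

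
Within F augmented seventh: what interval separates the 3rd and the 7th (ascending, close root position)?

diminished 5th

Spelling the chord: F A C# Eb.
So we need the interval from A up to Eb.
From A to Eb: 6 semitones over a fifth = diminished.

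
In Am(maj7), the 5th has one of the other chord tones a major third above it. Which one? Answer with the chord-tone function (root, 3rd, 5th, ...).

A minor-major seventh is spelled A C E G♯.
The 5th is E. A major third above E is G♯.
G♯ is the chord's 7th.

7th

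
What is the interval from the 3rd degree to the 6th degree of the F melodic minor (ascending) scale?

The scale runs F G Ab Bb C D E.
3rd degree = Ab; scale degree 6 = D.
Ab up to D is 6 semitones, a half step wider than a perfect fourth, so the interval is augmented.

augmented fourth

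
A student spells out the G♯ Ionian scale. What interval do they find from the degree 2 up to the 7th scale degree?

major sixth

The scale runs G♯ A♯ B♯ C♯ D♯ E♯ F𝄪.
So we need the interval from A♯ up to F𝄪.
A♯ up to F𝄪 spans 6 letter names and 9 semitones — a major sixth.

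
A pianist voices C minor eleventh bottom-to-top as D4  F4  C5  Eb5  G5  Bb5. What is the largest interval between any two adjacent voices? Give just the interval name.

Adjacent intervals: D4→F4 = minor third; F4→C5 = perfect fifth; C5→Eb5 = minor third; Eb5→G5 = major third; G5→Bb5 = minor third.
The largest is F4 to C5, a perfect fifth (7 semitones).

perfect fifth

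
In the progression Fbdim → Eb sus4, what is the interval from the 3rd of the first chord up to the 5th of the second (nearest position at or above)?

augmented second

Fbdim has Abb as its 3rd, and Eb sus4 has Bb as its 5th.
Abb up to Bb is 3 semitones, a half step wider than a major second, so the interval is augmented.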